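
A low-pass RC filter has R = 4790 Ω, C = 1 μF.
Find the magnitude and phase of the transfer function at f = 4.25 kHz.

Step 1 — Angular frequency: ω = 2π·4250 = 2.67e+04 rad/s.
Step 2 — Transfer function: H(jω) = 1/(1 + jωRC).
Step 3 — Denominator: 1 + jωRC = 1 + j·2.67e+04·4790·1e-06 = 1 + j127.9.
Step 4 — H = 6.112e-05 - j0.007818.
Step 5 — Magnitude: |H| = 0.007818 (-42.1 dB); phase: φ = -89.6°.

|H| = 0.007818 (-42.1 dB), φ = -89.6°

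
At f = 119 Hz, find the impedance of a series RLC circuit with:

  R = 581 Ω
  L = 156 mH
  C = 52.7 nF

Step 1 — Angular frequency: ω = 2π·f = 2π·119 = 747.7 rad/s.
Step 2 — Component impedances:
  R: Z = R = 581 Ω
  L: Z = jωL = j·747.7·0.156 = 0 + j116.6 Ω
  C: Z = 1/(jωC) = -j/(ω·C) = 0 - j2.538e+04 Ω
Step 3 — Series combination: Z_total = R + L + C = 581 - j2.526e+04 Ω = 2.527e+04∠-88.7° Ω.

Z = 581 - j2.526e+04 Ω = 2.527e+04∠-88.7° Ω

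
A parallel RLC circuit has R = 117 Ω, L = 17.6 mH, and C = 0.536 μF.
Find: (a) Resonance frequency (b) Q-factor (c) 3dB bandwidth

Step 1 — Resonance: ω₀ = 1/√(LC) = 1/√(0.0176·5.36e-07) = 1.03e+04 rad/s.
Step 2 — f₀ = ω₀/(2π) = 1639 Hz.
Step 3 — Parallel Q: Q = R/(ω₀L) = 117/(1.03e+04·0.0176) = 0.6457.
Step 4 — Bandwidth: Δω = ω₀/Q = 1.595e+04 rad/s; BW = Δω/(2π) = 2538 Hz.

(a) f₀ = 1639 Hz  (b) Q = 0.6457  (c) BW = 2538 Hz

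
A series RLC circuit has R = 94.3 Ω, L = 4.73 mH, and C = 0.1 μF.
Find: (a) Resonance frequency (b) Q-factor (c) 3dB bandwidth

Step 1 — Resonance condition Im(Z)=0 gives ω₀ = 1/√(LC).
Step 2 — ω₀ = 1/√(0.00473·1e-07) = 4.598e+04 rad/s.
Step 3 — f₀ = ω₀/(2π) = 7318 Hz.
Step 4 — Series Q: Q = ω₀L/R = 4.598e+04·0.00473/94.3 = 2.306.
Step 5 — 3dB bandwidth: Δω = ω₀/Q = 1.994e+04 rad/s; BW = Δω/(2π) = 3173 Hz.

(a) f₀ = 7318 Hz  (b) Q = 2.306  (c) BW = 3173 Hz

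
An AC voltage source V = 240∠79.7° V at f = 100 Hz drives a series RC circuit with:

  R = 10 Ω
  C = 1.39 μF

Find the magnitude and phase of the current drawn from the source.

Step 1 — Angular frequency: ω = 2π·f = 2π·100 = 628.3 rad/s.
Step 2 — Component impedances:
  R: Z = R = 10 Ω
  C: Z = 1/(jωC) = -j/(ω·C) = 0 - j1145 Ω
Step 3 — Series combination: Z_total = R + C = 10 - j1145 Ω = 1145∠-89.5° Ω.
Step 4 — Source phasor: V = 240∠79.7° V = 42.91 + j236.1 V.
Step 5 — Ohm's law: I = V / Z_total = (42.91 + j236.1) / (10 - j1145) = -0.2059 + j0.03928 A.
Step 6 — Convert to polar: |I| = 0.2096 A, ∠I = 169.2°.

I = 0.2096∠169.2° A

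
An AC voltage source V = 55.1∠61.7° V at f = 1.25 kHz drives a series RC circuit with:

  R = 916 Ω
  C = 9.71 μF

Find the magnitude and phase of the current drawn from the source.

Step 1 — Angular frequency: ω = 2π·f = 2π·1250 = 7854 rad/s.
Step 2 — Component impedances:
  R: Z = R = 916 Ω
  C: Z = 1/(jωC) = -j/(ω·C) = 0 - j13.11 Ω
Step 3 — Series combination: Z_total = R + C = 916 - j13.11 Ω = 916.1∠-0.8° Ω.
Step 4 — Source phasor: V = 55.1∠61.7° V = 26.12 + j48.51 V.
Step 5 — Ohm's law: I = V / Z_total = (26.12 + j48.51) / (916 - j13.11) = 0.02775 + j0.05336 A.
Step 6 — Convert to polar: |I| = 0.06015 A, ∠I = 62.5°.

I = 0.06015∠62.5° A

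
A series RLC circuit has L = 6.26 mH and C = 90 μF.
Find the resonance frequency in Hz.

Step 1 — Resonance condition Im(Z)=0 gives ω₀ = 1/√(LC).
Step 2 — ω₀ = 1/√(0.00626·9e-05) = 1332 rad/s.
Step 3 — f₀ = ω₀/(2π) = 212 Hz.

f₀ = 212 Hz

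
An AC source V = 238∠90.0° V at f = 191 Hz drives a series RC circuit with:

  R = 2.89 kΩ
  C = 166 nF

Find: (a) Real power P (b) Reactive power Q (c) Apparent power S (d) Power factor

Step 1 — Angular frequency: ω = 2π·f = 2π·191 = 1200 rad/s.
Step 2 — Component impedances:
  R: Z = R = 2890 Ω
  C: Z = 1/(jωC) = -j/(ω·C) = 0 - j5020 Ω
Step 3 — Series combination: Z_total = R + C = 2890 - j5020 Ω = 5792∠-60.1° Ω.
Step 4 — Source phasor: V = 238∠90.0° V = 0 + j238 V.
Step 5 — Current: I = V / Z = -0.03561 + j0.0205 A = 0.04109∠150.1° A.
Step 6 — Complex power: S = V·I* = 4.879 - j8.475 VA.
Step 7 — Real power: P = Re(S) = 4.879 W.
Step 8 — Reactive power: Q = Im(S) = -8.475 VAR.
Step 9 — Apparent power: |S| = 9.779 VA.
Step 10 — Power factor: PF = P/|S| = 0.4989 (leading).

(a) P = 4.879 W  (b) Q = -8.475 VAR  (c) S = 9.779 VA  (d) PF = 0.4989 (leading)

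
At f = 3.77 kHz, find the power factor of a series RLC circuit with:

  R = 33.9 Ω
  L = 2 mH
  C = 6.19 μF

Step 1 — Angular frequency: ω = 2π·f = 2π·3770 = 2.369e+04 rad/s.
Step 2 — Component impedances:
  R: Z = R = 33.9 Ω
  L: Z = jωL = j·2.369e+04·0.002 = 0 + j47.38 Ω
  C: Z = 1/(jωC) = -j/(ω·C) = 0 - j6.82 Ω
Step 3 — Series combination: Z_total = R + L + C = 33.9 + j40.56 Ω = 52.86∠50.1° Ω.
Step 4 — Power factor: PF = cos(φ) = Re(Z)/|Z| = 33.9/52.86 = 0.6413.
Step 5 — Type: Im(Z) = 40.56 ⇒ lagging (phase φ = 50.1°).

PF = 0.6413 (lagging, φ = 50.1°)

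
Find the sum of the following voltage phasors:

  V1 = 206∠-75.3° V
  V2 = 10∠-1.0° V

Step 1 — Convert each phasor to rectangular form:
  V1 = 206·(cos(-75.3°) + j·sin(-75.3°)) = 52.27 - j199.3 V
  V2 = 10·(cos(-1.0°) + j·sin(-1.0°)) = 9.998 - j0.1745 V
Step 2 — Sum components: V_total = 62.27 - j199.4 V.
Step 3 — Convert to polar: |V_total| = 208.9 V, ∠V_total = -72.7°.

V_total = 208.9∠-72.7° V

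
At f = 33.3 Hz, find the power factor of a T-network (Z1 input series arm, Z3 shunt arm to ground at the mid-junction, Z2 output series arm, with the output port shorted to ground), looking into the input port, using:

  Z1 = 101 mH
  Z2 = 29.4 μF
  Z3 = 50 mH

Step 1 — Angular frequency: ω = 2π·f = 2π·33.3 = 209.2 rad/s.
Step 2 — Component impedances:
  Z1: Z = jωL = j·209.2·0.101 = 0 + j21.13 Ω
  Z2: Z = 1/(jωC) = -j/(ω·C) = 0 - j162.6 Ω
  Z3: Z = jωL = j·209.2·0.05 = 0 + j10.46 Ω
Step 3 — With the output port shorted to ground, the output series arm Z2 runs from the junction to ground; the shunt arm Z3 also runs from the junction to ground. They appear in parallel: Z3 || Z2 = 0 + j11.18 Ω.
Step 4 — Series with input arm Z1: Z_in = Z1 + (Z3 || Z2) = 0 + j32.31 Ω = 32.31∠90.0° Ω.
Step 5 — Power factor: PF = cos(φ) = Re(Z)/|Z| = 0/32.31 = 0.
Step 6 — Type: Im(Z) = 32.31 ⇒ lagging (phase φ = 90.0°).

PF = 0 (lagging, φ = 90.0°)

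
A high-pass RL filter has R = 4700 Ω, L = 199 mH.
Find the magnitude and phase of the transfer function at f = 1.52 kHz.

Step 1 — Angular frequency: ω = 2π·1520 = 9550 rad/s.
Step 2 — Transfer function: H(jω) = jωL/(R + jωL).
Step 3 — Numerator jωL = j·1901; denominator R + jωL = 4700 + j1901.
Step 4 — H = 0.1405 + j0.3475.
Step 5 — Magnitude: |H| = 0.3749 (-8.5 dB); phase: φ = 68.0°.

|H| = 0.3749 (-8.5 dB), φ = 68.0°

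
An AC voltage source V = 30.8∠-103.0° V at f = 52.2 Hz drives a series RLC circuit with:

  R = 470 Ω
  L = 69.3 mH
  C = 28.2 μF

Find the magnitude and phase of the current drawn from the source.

Step 1 — Angular frequency: ω = 2π·f = 2π·52.2 = 328 rad/s.
Step 2 — Component impedances:
  R: Z = R = 470 Ω
  L: Z = jωL = j·328·0.0693 = 0 + j22.73 Ω
  C: Z = 1/(jωC) = -j/(ω·C) = 0 - j108.1 Ω
Step 3 — Series combination: Z_total = R + L + C = 470 - j85.39 Ω = 477.7∠-10.3° Ω.
Step 4 — Source phasor: V = 30.8∠-103.0° V = -6.928 - j30.01 V.
Step 5 — Ohm's law: I = V / Z_total = (-6.928 - j30.01) / (470 - j85.39) = -0.00304 - j0.0644 A.
Step 6 — Convert to polar: |I| = 0.06448 A, ∠I = -92.7°.

I = 0.06448∠-92.7° A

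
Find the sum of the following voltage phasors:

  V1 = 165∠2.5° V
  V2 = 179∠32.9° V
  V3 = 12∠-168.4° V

Step 1 — Convert each phasor to rectangular form:
  V1 = 165·(cos(2.5°) + j·sin(2.5°)) = 164.8 + j7.197 V
  V2 = 179·(cos(32.9°) + j·sin(32.9°)) = 150.3 + j97.23 V
  V3 = 12·(cos(-168.4°) + j·sin(-168.4°)) = -11.75 - j2.413 V
Step 2 — Sum components: V_total = 303.4 + j102 V.
Step 3 — Convert to polar: |V_total| = 320.1 V, ∠V_total = 18.6°.

V_total = 320.1∠18.6° V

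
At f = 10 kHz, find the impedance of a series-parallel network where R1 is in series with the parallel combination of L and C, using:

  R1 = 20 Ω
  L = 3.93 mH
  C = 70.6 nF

Step 1 — Angular frequency: ω = 2π·f = 2π·1e+04 = 6.283e+04 rad/s.
Step 2 — Component impedances:
  R1: Z = R = 20 Ω
  L: Z = jωL = j·6.283e+04·0.00393 = 0 + j246.9 Ω
  C: Z = 1/(jωC) = -j/(ω·C) = 0 - j225.4 Ω
Step 3 — Parallel branch: L || C = 1/(1/L + 1/C) = 0 - j2589 Ω.
Step 4 — Series with R1: Z_total = R1 + (L || C) = 20 - j2589 Ω = 2590∠-89.6° Ω.

Z = 20 - j2589 Ω = 2590∠-89.6° Ω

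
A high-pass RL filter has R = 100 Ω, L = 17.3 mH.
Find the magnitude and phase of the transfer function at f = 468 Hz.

Step 1 — Angular frequency: ω = 2π·468 = 2941 rad/s.
Step 2 — Transfer function: H(jω) = jωL/(R + jωL).
Step 3 — Numerator jωL = j·50.87; denominator R + jωL = 100 + j50.87.
Step 4 — H = 0.2056 + j0.4041.
Step 5 — Magnitude: |H| = 0.4534 (-6.9 dB); phase: φ = 63.0°.

|H| = 0.4534 (-6.9 dB), φ = 63.0°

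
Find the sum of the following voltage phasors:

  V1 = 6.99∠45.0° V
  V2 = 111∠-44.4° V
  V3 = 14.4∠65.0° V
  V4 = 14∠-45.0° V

Step 1 — Convert each phasor to rectangular form:
  V1 = 6.99·(cos(45.0°) + j·sin(45.0°)) = 4.943 + j4.943 V
  V2 = 111·(cos(-44.4°) + j·sin(-44.4°)) = 79.31 - j77.66 V
  V3 = 14.4·(cos(65.0°) + j·sin(65.0°)) = 6.086 + j13.05 V
  V4 = 14·(cos(-45.0°) + j·sin(-45.0°)) = 9.899 - j9.899 V
Step 2 — Sum components: V_total = 100.2 - j69.57 V.
Step 3 — Convert to polar: |V_total| = 122 V, ∠V_total = -34.8°.

V_total = 122∠-34.8° V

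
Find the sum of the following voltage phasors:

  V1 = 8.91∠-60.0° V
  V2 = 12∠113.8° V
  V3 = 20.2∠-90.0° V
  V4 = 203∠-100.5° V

Step 1 — Convert each phasor to rectangular form:
  V1 = 8.91·(cos(-60.0°) + j·sin(-60.0°)) = 4.455 - j7.716 V
  V2 = 12·(cos(113.8°) + j·sin(113.8°)) = -4.843 + j10.98 V
  V3 = 20.2·(cos(-90.0°) + j·sin(-90.0°)) = 0 - j20.2 V
  V4 = 203·(cos(-100.5°) + j·sin(-100.5°)) = -36.99 - j199.6 V
Step 2 — Sum components: V_total = -37.38 - j216.5 V.
Step 3 — Convert to polar: |V_total| = 219.7 V, ∠V_total = -99.8°.

V_total = 219.7∠-99.8° V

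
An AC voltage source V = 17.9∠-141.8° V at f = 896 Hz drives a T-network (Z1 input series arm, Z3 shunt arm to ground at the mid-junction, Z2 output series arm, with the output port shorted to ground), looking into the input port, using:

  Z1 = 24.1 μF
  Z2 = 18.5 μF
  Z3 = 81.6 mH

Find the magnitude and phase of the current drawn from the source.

Step 1 — Angular frequency: ω = 2π·f = 2π·896 = 5630 rad/s.
Step 2 — Component impedances:
  Z1: Z = 1/(jωC) = -j/(ω·C) = 0 - j7.37 Ω
  Z2: Z = 1/(jωC) = -j/(ω·C) = 0 - j9.602 Ω
  Z3: Z = jωL = j·5630·0.0816 = 0 + j459.4 Ω
Step 3 — With the output port shorted to ground, the output series arm Z2 runs from the junction to ground; the shunt arm Z3 also runs from the junction to ground. They appear in parallel: Z3 || Z2 = 0 - j9.806 Ω.
Step 4 — Series with input arm Z1: Z_in = Z1 + (Z3 || Z2) = 0 - j17.18 Ω = 17.18∠-90.0° Ω.
Step 5 — Source phasor: V = 17.9∠-141.8° V = -14.07 - j11.07 V.
Step 6 — Ohm's law: I = V / Z_total = (-14.07 - j11.07) / (0 - j17.18) = 0.6444 - j0.8189 A.
Step 7 — Convert to polar: |I| = 1.042 A, ∠I = -51.8°.

I = 1.042∠-51.8° A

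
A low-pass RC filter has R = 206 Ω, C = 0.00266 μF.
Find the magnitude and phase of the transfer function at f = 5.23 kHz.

Step 1 — Angular frequency: ω = 2π·5230 = 3.286e+04 rad/s.
Step 2 — Transfer function: H(jω) = 1/(1 + jωRC).
Step 3 — Denominator: 1 + jωRC = 1 + j·3.286e+04·206·2.66e-09 = 1 + j0.01801.
Step 4 — H = 0.9997 - j0.018.
Step 5 — Magnitude: |H| = 0.9998 (-0.0 dB); phase: φ = -1.0°.

|H| = 0.9998 (-0.0 dB), φ = -1.0°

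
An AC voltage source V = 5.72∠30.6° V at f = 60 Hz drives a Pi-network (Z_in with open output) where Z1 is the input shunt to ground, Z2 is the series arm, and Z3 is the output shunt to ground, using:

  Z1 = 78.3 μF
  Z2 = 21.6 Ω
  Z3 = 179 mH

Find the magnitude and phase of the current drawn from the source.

Step 1 — Angular frequency: ω = 2π·f = 2π·60 = 377 rad/s.
Step 2 — Component impedances:
  Z1: Z = 1/(jωC) = -j/(ω·C) = 0 - j33.88 Ω
  Z2: Z = R = 21.6 Ω
  Z3: Z = jωL = j·377·0.179 = 0 + j67.48 Ω
Step 3 — With open output, the series arm Z2 and the output shunt Z3 appear in series to ground: Z2 + Z3 = 21.6 + j67.48 Ω.
Step 4 — Parallel with input shunt Z1: Z_in = Z1 || (Z2 + Z3) = 15.53 - j58.04 Ω = 60.09∠-75.0° Ω.
Step 5 — Source phasor: V = 5.72∠30.6° V = 4.923 + j2.912 V.
Step 6 — Ohm's law: I = V / Z_total = (4.923 + j2.912) / (15.53 - j58.04) = -0.02563 + j0.09168 A.
Step 7 — Convert to polar: |I| = 0.09519 A, ∠I = 105.6°.

I = 0.09519∠105.6° A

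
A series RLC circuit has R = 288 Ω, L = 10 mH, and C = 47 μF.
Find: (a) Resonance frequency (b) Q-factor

Step 1 — Resonance condition Im(Z)=0 gives ω₀ = 1/√(LC).
Step 2 — ω₀ = 1/√(0.01·4.7e-05) = 1459 rad/s.
Step 3 — f₀ = ω₀/(2π) = 232.2 Hz.
Step 4 — Series Q: Q = ω₀L/R = 1459·0.01/288 = 0.05065.

(a) f₀ = 232.2 Hz  (b) Q = 0.05065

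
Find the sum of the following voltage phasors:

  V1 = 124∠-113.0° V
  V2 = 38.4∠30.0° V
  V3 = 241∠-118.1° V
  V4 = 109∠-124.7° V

Step 1 — Convert each phasor to rectangular form:
  V1 = 124·(cos(-113.0°) + j·sin(-113.0°)) = -48.45 - j114.1 V
  V2 = 38.4·(cos(30.0°) + j·sin(30.0°)) = 33.26 + j19.2 V
  V3 = 241·(cos(-118.1°) + j·sin(-118.1°)) = -113.5 - j212.6 V
  V4 = 109·(cos(-124.7°) + j·sin(-124.7°)) = -62.05 - j89.61 V
Step 2 — Sum components: V_total = -190.8 - j397.1 V.
Step 3 — Convert to polar: |V_total| = 440.6 V, ∠V_total = -115.7°.

V_total = 440.6∠-115.7° V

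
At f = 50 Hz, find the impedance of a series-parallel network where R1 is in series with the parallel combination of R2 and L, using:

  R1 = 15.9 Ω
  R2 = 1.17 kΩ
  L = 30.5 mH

Step 1 — Angular frequency: ω = 2π·f = 2π·50 = 314.2 rad/s.
Step 2 — Component impedances:
  R1: Z = R = 15.9 Ω
  R2: Z = R = 1170 Ω
  L: Z = jωL = j·314.2·0.0305 = 0 + j9.582 Ω
Step 3 — Parallel branch: R2 || L = 1/(1/R2 + 1/L) = 0.07847 + j9.581 Ω.
Step 4 — Series with R1: Z_total = R1 + (R2 || L) = 15.98 + j9.581 Ω = 18.63∠30.9° Ω.

Z = 15.98 + j9.581 Ω = 18.63∠30.9° Ω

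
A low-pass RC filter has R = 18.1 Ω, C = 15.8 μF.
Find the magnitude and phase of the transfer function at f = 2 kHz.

Step 1 — Angular frequency: ω = 2π·2000 = 1.257e+04 rad/s.
Step 2 — Transfer function: H(jω) = 1/(1 + jωRC).
Step 3 — Denominator: 1 + jωRC = 1 + j·1.257e+04·18.1·1.58e-05 = 1 + j3.594.
Step 4 — H = 0.07187 - j0.2583.
Step 5 — Magnitude: |H| = 0.2681 (-11.4 dB); phase: φ = -74.5°.

|H| = 0.2681 (-11.4 dB), φ = -74.5°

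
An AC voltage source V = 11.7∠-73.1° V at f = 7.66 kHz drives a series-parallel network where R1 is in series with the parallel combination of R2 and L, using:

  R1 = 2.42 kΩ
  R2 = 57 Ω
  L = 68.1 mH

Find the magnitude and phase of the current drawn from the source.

Step 1 — Angular frequency: ω = 2π·f = 2π·7660 = 4.813e+04 rad/s.
Step 2 — Component impedances:
  R1: Z = R = 2420 Ω
  R2: Z = R = 57 Ω
  L: Z = jωL = j·4.813e+04·0.0681 = 0 + j3278 Ω
Step 3 — Parallel branch: R2 || L = 1/(1/R2 + 1/L) = 56.98 + j0.991 Ω.
Step 4 — Series with R1: Z_total = R1 + (R2 || L) = 2477 + j0.991 Ω = 2477∠0.0° Ω.
Step 5 — Source phasor: V = 11.7∠-73.1° V = 3.401 - j11.19 V.
Step 6 — Ohm's law: I = V / Z_total = (3.401 - j11.19) / (2477 + j0.991) = 0.001371 - j0.00452 A.
Step 7 — Convert to polar: |I| = 0.004723 A, ∠I = -73.1°.

I = 0.004723∠-73.1° A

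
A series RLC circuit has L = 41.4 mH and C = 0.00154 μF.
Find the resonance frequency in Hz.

Step 1 — Resonance condition Im(Z)=0 gives ω₀ = 1/√(LC).
Step 2 — ω₀ = 1/√(0.0414·1.54e-09) = 1.252e+05 rad/s.
Step 3 — f₀ = ω₀/(2π) = 1.993e+04 Hz.

f₀ = 1.993e+04 Hz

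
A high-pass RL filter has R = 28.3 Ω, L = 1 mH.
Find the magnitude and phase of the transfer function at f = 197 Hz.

Step 1 — Angular frequency: ω = 2π·197 = 1238 rad/s.
Step 2 — Transfer function: H(jω) = jωL/(R + jωL).
Step 3 — Numerator jωL = j·1.238; denominator R + jωL = 28.3 + j1.238.
Step 4 — H = 0.001909 + j0.04365.
Step 5 — Magnitude: |H| = 0.0437 (-27.2 dB); phase: φ = 87.5°.

|H| = 0.0437 (-27.2 dB), φ = 87.5°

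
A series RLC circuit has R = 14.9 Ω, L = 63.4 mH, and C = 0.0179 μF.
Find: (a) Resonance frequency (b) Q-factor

Step 1 — Resonance condition Im(Z)=0 gives ω₀ = 1/√(LC).
Step 2 — ω₀ = 1/√(0.0634·1.79e-08) = 2.968e+04 rad/s.
Step 3 — f₀ = ω₀/(2π) = 4724 Hz.
Step 4 — Series Q: Q = ω₀L/R = 2.968e+04·0.0634/14.9 = 126.3.

(a) f₀ = 4724 Hz  (b) Q = 126.3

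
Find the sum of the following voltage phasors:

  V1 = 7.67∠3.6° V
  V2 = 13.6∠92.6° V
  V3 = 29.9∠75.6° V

Step 1 — Convert each phasor to rectangular form:
  V1 = 7.67·(cos(3.6°) + j·sin(3.6°)) = 7.655 + j0.4816 V
  V2 = 13.6·(cos(92.6°) + j·sin(92.6°)) = -0.6169 + j13.59 V
  V3 = 29.9·(cos(75.6°) + j·sin(75.6°)) = 7.436 + j28.96 V
Step 2 — Sum components: V_total = 14.47 + j43.03 V.
Step 3 — Convert to polar: |V_total| = 45.4 V, ∠V_total = 71.4°.

V_total = 45.4∠71.4° V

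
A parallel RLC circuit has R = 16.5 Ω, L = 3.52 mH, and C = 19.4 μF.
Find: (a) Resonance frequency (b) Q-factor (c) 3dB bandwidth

Step 1 — Resonance: ω₀ = 1/√(LC) = 1/√(0.00352·1.94e-05) = 3827 rad/s.
Step 2 — f₀ = ω₀/(2π) = 609 Hz.
Step 3 — Parallel Q: Q = R/(ω₀L) = 16.5/(3827·0.00352) = 1.225.
Step 4 — Bandwidth: Δω = ω₀/Q = 3124 rad/s; BW = Δω/(2π) = 497.2 Hz.

(a) f₀ = 609 Hz  (b) Q = 1.225  (c) BW = 497.2 Hz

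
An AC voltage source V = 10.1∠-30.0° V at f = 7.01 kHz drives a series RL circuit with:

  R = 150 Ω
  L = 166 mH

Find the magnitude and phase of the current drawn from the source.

Step 1 — Angular frequency: ω = 2π·f = 2π·7010 = 4.405e+04 rad/s.
Step 2 — Component impedances:
  R: Z = R = 150 Ω
  L: Z = jωL = j·4.405e+04·0.166 = 0 + j7311 Ω
Step 3 — Series combination: Z_total = R + L = 150 + j7311 Ω = 7313∠88.8° Ω.
Step 4 — Source phasor: V = 10.1∠-30.0° V = 8.747 - j5.05 V.
Step 5 — Ohm's law: I = V / Z_total = (8.747 - j5.05) / (150 + j7311) = -0.0006659 - j0.00121 A.
Step 6 — Convert to polar: |I| = 0.001381 A, ∠I = -118.8°.

I = 0.001381∠-118.8° A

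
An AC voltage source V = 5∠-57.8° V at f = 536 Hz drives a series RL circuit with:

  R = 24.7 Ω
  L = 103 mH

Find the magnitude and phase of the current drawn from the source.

Step 1 — Angular frequency: ω = 2π·f = 2π·536 = 3368 rad/s.
Step 2 — Component impedances:
  R: Z = R = 24.7 Ω
  L: Z = jωL = j·3368·0.103 = 0 + j346.9 Ω
Step 3 — Series combination: Z_total = R + L = 24.7 + j346.9 Ω = 347.8∠85.9° Ω.
Step 4 — Source phasor: V = 5∠-57.8° V = 2.664 - j4.231 V.
Step 5 — Ohm's law: I = V / Z_total = (2.664 - j4.231) / (24.7 + j346.9) = -0.01159 - j0.008506 A.
Step 6 — Convert to polar: |I| = 0.01438 A, ∠I = -143.7°.

I = 0.01438∠-143.7° A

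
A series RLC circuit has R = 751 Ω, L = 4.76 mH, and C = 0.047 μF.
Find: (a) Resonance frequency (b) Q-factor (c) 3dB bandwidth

Step 1 — Resonance: ω₀ = 1/√(LC) = 1/√(0.00476·4.7e-08) = 6.686e+04 rad/s.
Step 2 — f₀ = ω₀/(2π) = 1.064e+04 Hz.
Step 3 — Series Q: Q = ω₀L/R = 6.686e+04·0.00476/751 = 0.4238.
Step 4 — Bandwidth: Δω = ω₀/Q = 1.578e+05 rad/s; BW = Δω/(2π) = 2.511e+04 Hz.

(a) f₀ = 1.064e+04 Hz  (b) Q = 0.4238  (c) BW = 2.511e+04 Hz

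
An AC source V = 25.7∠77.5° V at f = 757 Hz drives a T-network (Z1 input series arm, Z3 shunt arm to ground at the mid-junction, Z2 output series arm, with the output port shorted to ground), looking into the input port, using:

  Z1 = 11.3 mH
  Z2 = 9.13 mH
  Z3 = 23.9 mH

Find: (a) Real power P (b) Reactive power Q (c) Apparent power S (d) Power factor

Step 1 — Angular frequency: ω = 2π·f = 2π·757 = 4756 rad/s.
Step 2 — Component impedances:
  Z1: Z = jωL = j·4756·0.0113 = 0 + j53.75 Ω
  Z2: Z = jωL = j·4756·0.00913 = 0 + j43.43 Ω
  Z3: Z = jωL = j·4756·0.0239 = 0 + j113.7 Ω
Step 3 — With the output port shorted to ground, the output series arm Z2 runs from the junction to ground; the shunt arm Z3 also runs from the junction to ground. They appear in parallel: Z3 || Z2 = 0 + j31.42 Ω.
Step 4 — Series with input arm Z1: Z_in = Z1 + (Z3 || Z2) = 0 + j85.17 Ω = 85.17∠90.0° Ω.
Step 5 — Source phasor: V = 25.7∠77.5° V = 5.562 + j25.09 V.
Step 6 — Current: I = V / Z = 0.2946 - j0.06531 A = 0.3018∠-12.5° A.
Step 7 — Complex power: S = V·I* = 0 + j7.755 VA.
Step 8 — Real power: P = Re(S) = 0 W.
Step 9 — Reactive power: Q = Im(S) = 7.755 VAR.
Step 10 — Apparent power: |S| = 7.755 VA.
Step 11 — Power factor: PF = P/|S| = 0 (lagging).

(a) P = 0 W  (b) Q = 7.755 VAR  (c) S = 7.755 VA  (d) PF = 0 (lagging)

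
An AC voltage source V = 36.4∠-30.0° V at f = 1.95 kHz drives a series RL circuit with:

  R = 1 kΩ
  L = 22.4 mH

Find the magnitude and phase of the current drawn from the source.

Step 1 — Angular frequency: ω = 2π·f = 2π·1950 = 1.225e+04 rad/s.
Step 2 — Component impedances:
  R: Z = R = 1000 Ω
  L: Z = jωL = j·1.225e+04·0.0224 = 0 + j274.4 Ω
Step 3 — Series combination: Z_total = R + L = 1000 + j274.4 Ω = 1037∠15.3° Ω.
Step 4 — Source phasor: V = 36.4∠-30.0° V = 31.52 - j18.2 V.
Step 5 — Ohm's law: I = V / Z_total = (31.52 - j18.2) / (1000 + j274.4) = 0.02467 - j0.02497 A.
Step 6 — Convert to polar: |I| = 0.0351 A, ∠I = -45.3°.

I = 0.0351∠-45.3° A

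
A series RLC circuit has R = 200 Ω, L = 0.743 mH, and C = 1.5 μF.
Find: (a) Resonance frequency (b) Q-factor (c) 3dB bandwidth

Step 1 — Resonance: ω₀ = 1/√(LC) = 1/√(0.000743·1.5e-06) = 2.995e+04 rad/s.
Step 2 — f₀ = ω₀/(2π) = 4767 Hz.
Step 3 — Series Q: Q = ω₀L/R = 2.995e+04·0.000743/200 = 0.1113.
Step 4 — Bandwidth: Δω = ω₀/Q = 2.692e+05 rad/s; BW = Δω/(2π) = 4.284e+04 Hz.

(a) f₀ = 4767 Hz  (b) Q = 0.1113  (c) BW = 4.284e+04 Hz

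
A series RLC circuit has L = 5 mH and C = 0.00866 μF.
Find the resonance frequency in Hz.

Step 1 — Resonance condition Im(Z)=0 gives ω₀ = 1/√(LC).
Step 2 — ω₀ = 1/√(0.005·8.66e-09) = 1.52e+05 rad/s.
Step 3 — f₀ = ω₀/(2π) = 2.419e+04 Hz.

f₀ = 2.419e+04 Hz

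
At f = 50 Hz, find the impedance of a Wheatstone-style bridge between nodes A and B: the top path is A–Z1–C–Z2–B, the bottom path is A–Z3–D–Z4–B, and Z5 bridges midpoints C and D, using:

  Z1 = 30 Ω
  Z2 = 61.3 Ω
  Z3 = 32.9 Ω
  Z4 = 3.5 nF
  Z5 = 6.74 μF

Step 1 — Angular frequency: ω = 2π·f = 2π·50 = 314.2 rad/s.
Step 2 — Component impedances:
  Z1: Z = R = 30 Ω
  Z2: Z = R = 61.3 Ω
  Z3: Z = R = 32.9 Ω
  Z4: Z = 1/(jωC) = -j/(ω·C) = 0 - j9.095e+05 Ω
  Z5: Z = 1/(jωC) = -j/(ω·C) = 0 - j472.3 Ω
Step 3 — Bridge requires nodal analysis (the Z5 bridge couples midpoints C and D, so the two paths cannot be reduced to a simple series/parallel combination). Setting node B to ground and injecting 1 A at node A, the 3-node admittance system at A, C, D solves to V_A = Z_AB = 91.05 - j1.882 Ω = 91.07∠-1.2° Ω.

Z = 91.05 - j1.882 Ω = 91.07∠-1.2° Ω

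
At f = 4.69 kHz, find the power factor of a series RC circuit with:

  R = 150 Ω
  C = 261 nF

Step 1 — Angular frequency: ω = 2π·f = 2π·4690 = 2.947e+04 rad/s.
Step 2 — Component impedances:
  R: Z = R = 150 Ω
  C: Z = 1/(jωC) = -j/(ω·C) = 0 - j130 Ω
Step 3 — Series combination: Z_total = R + C = 150 - j130 Ω = 198.5∠-40.9° Ω.
Step 4 — Power factor: PF = cos(φ) = Re(Z)/|Z| = 150/198.51 = 0.7556.
Step 5 — Type: Im(Z) = -130 ⇒ leading (phase φ = -40.9°).

PF = 0.7556 (leading, φ = -40.9°)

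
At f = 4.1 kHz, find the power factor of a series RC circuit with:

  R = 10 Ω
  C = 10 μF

Step 1 — Angular frequency: ω = 2π·f = 2π·4100 = 2.576e+04 rad/s.
Step 2 — Component impedances:
  R: Z = R = 10 Ω
  C: Z = 1/(jωC) = -j/(ω·C) = 0 - j3.882 Ω
Step 3 — Series combination: Z_total = R + C = 10 - j3.882 Ω = 10.73∠-21.2° Ω.
Step 4 — Power factor: PF = cos(φ) = Re(Z)/|Z| = 10/10.727 = 0.9322.
Step 5 — Type: Im(Z) = -3.882 ⇒ leading (phase φ = -21.2°).

PF = 0.9322 (leading, φ = -21.2°)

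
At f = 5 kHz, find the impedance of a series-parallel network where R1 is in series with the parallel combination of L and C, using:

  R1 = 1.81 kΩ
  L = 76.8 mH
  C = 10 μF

Step 1 — Angular frequency: ω = 2π·f = 2π·5000 = 3.142e+04 rad/s.
Step 2 — Component impedances:
  R1: Z = R = 1810 Ω
  L: Z = jωL = j·3.142e+04·0.0768 = 0 + j2413 Ω
  C: Z = 1/(jωC) = -j/(ω·C) = 0 - j3.183 Ω
Step 3 — Parallel branch: L || C = 1/(1/L + 1/C) = 0 - j3.187 Ω.
Step 4 — Series with R1: Z_total = R1 + (L || C) = 1810 - j3.187 Ω = 1810∠-0.1° Ω.

Z = 1810 - j3.187 Ω = 1810∠-0.1° Ω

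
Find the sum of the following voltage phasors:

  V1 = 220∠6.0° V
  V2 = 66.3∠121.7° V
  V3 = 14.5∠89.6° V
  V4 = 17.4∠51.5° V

Step 1 — Convert each phasor to rectangular form:
  V1 = 220·(cos(6.0°) + j·sin(6.0°)) = 218.8 + j23 V
  V2 = 66.3·(cos(121.7°) + j·sin(121.7°)) = -34.84 + j56.41 V
  V3 = 14.5·(cos(89.6°) + j·sin(89.6°)) = 0.1012 + j14.5 V
  V4 = 17.4·(cos(51.5°) + j·sin(51.5°)) = 10.83 + j13.62 V
Step 2 — Sum components: V_total = 194.9 + j107.5 V.
Step 3 — Convert to polar: |V_total| = 222.6 V, ∠V_total = 28.9°.

V_total = 222.6∠28.9° V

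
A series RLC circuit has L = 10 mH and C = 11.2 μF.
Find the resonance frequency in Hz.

Step 1 — Resonance condition Im(Z)=0 gives ω₀ = 1/√(LC).
Step 2 — ω₀ = 1/√(0.01·1.12e-05) = 2988 rad/s.
Step 3 — f₀ = ω₀/(2π) = 475.6 Hz.

f₀ = 475.6 Hz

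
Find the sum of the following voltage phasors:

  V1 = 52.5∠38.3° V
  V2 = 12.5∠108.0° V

Step 1 — Convert each phasor to rectangular form:
  V1 = 52.5·(cos(38.3°) + j·sin(38.3°)) = 41.2 + j32.54 V
  V2 = 12.5·(cos(108.0°) + j·sin(108.0°)) = -3.863 + j11.89 V
Step 2 — Sum components: V_total = 37.34 + j44.43 V.
Step 3 — Convert to polar: |V_total| = 58.03 V, ∠V_total = 50.0°.

V_total = 58.03∠50.0° V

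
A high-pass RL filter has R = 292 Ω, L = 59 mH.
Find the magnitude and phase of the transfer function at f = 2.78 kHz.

Step 1 — Angular frequency: ω = 2π·2780 = 1.747e+04 rad/s.
Step 2 — Transfer function: H(jω) = jωL/(R + jωL).
Step 3 — Numerator jωL = j·1031; denominator R + jωL = 292 + j1031.
Step 4 — H = 0.9257 + j0.2623.
Step 5 — Magnitude: |H| = 0.9621 (-0.3 dB); phase: φ = 15.8°.

|H| = 0.9621 (-0.3 dB), φ = 15.8°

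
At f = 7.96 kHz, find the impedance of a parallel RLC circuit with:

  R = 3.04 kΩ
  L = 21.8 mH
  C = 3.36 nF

Step 1 — Angular frequency: ω = 2π·f = 2π·7960 = 5.001e+04 rad/s.
Step 2 — Component impedances:
  R: Z = R = 3040 Ω
  L: Z = jωL = j·5.001e+04·0.0218 = 0 + j1090 Ω
  C: Z = 1/(jωC) = -j/(ω·C) = 0 - j5951 Ω
Step 3 — Parallel combination: 1/Z_total = 1/R + 1/L + 1/C; Z_total = 491.4 + j1119 Ω = 1222∠66.3° Ω.

Z = 491.4 + j1119 Ω = 1222∠66.3° Ω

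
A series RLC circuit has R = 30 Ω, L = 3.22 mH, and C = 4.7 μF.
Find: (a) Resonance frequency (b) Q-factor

Step 1 — Resonance condition Im(Z)=0 gives ω₀ = 1/√(LC).
Step 2 — ω₀ = 1/√(0.00322·4.7e-06) = 8129 rad/s.
Step 3 — f₀ = ω₀/(2π) = 1294 Hz.
Step 4 — Series Q: Q = ω₀L/R = 8129·0.00322/30 = 0.8725.

(a) f₀ = 1294 Hz  (b) Q = 0.8725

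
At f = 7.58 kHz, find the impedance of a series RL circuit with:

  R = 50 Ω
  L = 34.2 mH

Step 1 — Angular frequency: ω = 2π·f = 2π·7580 = 4.763e+04 rad/s.
Step 2 — Component impedances:
  R: Z = R = 50 Ω
  L: Z = jωL = j·4.763e+04·0.0342 = 0 + j1629 Ω
Step 3 — Series combination: Z_total = R + L = 50 + j1629 Ω = 1630∠88.2° Ω.

Z = 50 + j1629 Ω = 1630∠88.2° Ω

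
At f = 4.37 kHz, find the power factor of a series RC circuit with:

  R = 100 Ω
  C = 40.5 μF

Step 1 — Angular frequency: ω = 2π·f = 2π·4370 = 2.746e+04 rad/s.
Step 2 — Component impedances:
  R: Z = R = 100 Ω
  C: Z = 1/(jωC) = -j/(ω·C) = 0 - j0.8993 Ω
Step 3 — Series combination: Z_total = R + C = 100 - j0.8993 Ω = 100∠-0.5° Ω.
Step 4 — Power factor: PF = cos(φ) = Re(Z)/|Z| = 100/100 = 1.
Step 5 — Type: Im(Z) = -0.8993 ⇒ leading (phase φ = -0.5°).

PF = 1 (leading, φ = -0.5°)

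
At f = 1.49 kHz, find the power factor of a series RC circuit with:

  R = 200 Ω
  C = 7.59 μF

Step 1 — Angular frequency: ω = 2π·f = 2π·1490 = 9362 rad/s.
Step 2 — Component impedances:
  R: Z = R = 200 Ω
  C: Z = 1/(jωC) = -j/(ω·C) = 0 - j14.07 Ω
Step 3 — Series combination: Z_total = R + C = 200 - j14.07 Ω = 200.5∠-4.0° Ω.
Step 4 — Power factor: PF = cos(φ) = Re(Z)/|Z| = 200/200.5 = 0.9975.
Step 5 — Type: Im(Z) = -14.07 ⇒ leading (phase φ = -4.0°).

PF = 0.9975 (leading, φ = -4.0°)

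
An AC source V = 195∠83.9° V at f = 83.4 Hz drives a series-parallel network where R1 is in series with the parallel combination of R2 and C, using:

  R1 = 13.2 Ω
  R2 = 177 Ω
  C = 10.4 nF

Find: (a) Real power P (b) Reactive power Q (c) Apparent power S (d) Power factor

Step 1 — Angular frequency: ω = 2π·f = 2π·83.4 = 524 rad/s.
Step 2 — Component impedances:
  R1: Z = R = 13.2 Ω
  R2: Z = R = 177 Ω
  C: Z = 1/(jωC) = -j/(ω·C) = 0 - j1.835e+05 Ω
Step 3 — Parallel branch: R2 || C = 1/(1/R2 + 1/C) = 177 - j0.1707 Ω.
Step 4 — Series with R1: Z_total = R1 + (R2 || C) = 190.2 - j0.1707 Ω = 190.2∠-0.1° Ω.
Step 5 — Source phasor: V = 195∠83.9° V = 20.72 + j193.9 V.
Step 6 — Current: I = V / Z = 0.108 + j1.02 A = 1.025∠84.0° A.
Step 7 — Complex power: S = V·I* = 199.9 - j0.1795 VA.
Step 8 — Real power: P = Re(S) = 199.9 W.
Step 9 — Reactive power: Q = Im(S) = -0.1795 VAR.
Step 10 — Apparent power: |S| = 199.9 VA.
Step 11 — Power factor: PF = P/|S| = 1 (leading).

(a) P = 199.9 W  (b) Q = -0.1795 VAR  (c) S = 199.9 VA  (d) PF = 1 (leading)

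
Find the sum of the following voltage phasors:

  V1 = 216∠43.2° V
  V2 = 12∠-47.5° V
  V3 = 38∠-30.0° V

Step 1 — Convert each phasor to rectangular form:
  V1 = 216·(cos(43.2°) + j·sin(43.2°)) = 157.5 + j147.9 V
  V2 = 12·(cos(-47.5°) + j·sin(-47.5°)) = 8.107 - j8.847 V
  V3 = 38·(cos(-30.0°) + j·sin(-30.0°)) = 32.91 - j19 V
Step 2 — Sum components: V_total = 198.5 + j120 V.
Step 3 — Convert to polar: |V_total| = 231.9 V, ∠V_total = 31.2°.

V_total = 231.9∠31.2° V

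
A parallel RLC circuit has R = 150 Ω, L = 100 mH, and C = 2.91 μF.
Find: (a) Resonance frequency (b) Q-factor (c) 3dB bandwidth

Step 1 — Resonance: ω₀ = 1/√(LC) = 1/√(0.1·2.91e-06) = 1854 rad/s.
Step 2 — f₀ = ω₀/(2π) = 295 Hz.
Step 3 — Parallel Q: Q = R/(ω₀L) = 150/(1854·0.1) = 0.8092.
Step 4 — Bandwidth: Δω = ω₀/Q = 2291 rad/s; BW = Δω/(2π) = 364.6 Hz.

(a) f₀ = 295 Hz  (b) Q = 0.8092  (c) BW = 364.6 Hz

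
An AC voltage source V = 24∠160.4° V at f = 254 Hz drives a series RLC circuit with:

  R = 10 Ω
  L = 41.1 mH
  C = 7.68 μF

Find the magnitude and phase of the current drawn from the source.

Step 1 — Angular frequency: ω = 2π·f = 2π·254 = 1596 rad/s.
Step 2 — Component impedances:
  R: Z = R = 10 Ω
  L: Z = jωL = j·1596·0.0411 = 0 + j65.59 Ω
  C: Z = 1/(jωC) = -j/(ω·C) = 0 - j81.59 Ω
Step 3 — Series combination: Z_total = R + L + C = 10 - j16 Ω = 18.86∠-58.0° Ω.
Step 4 — Source phasor: V = 24∠160.4° V = -22.61 + j8.051 V.
Step 5 — Ohm's law: I = V / Z_total = (-22.61 + j8.051) / (10 - j16) = -0.9973 - j0.79 A.
Step 6 — Convert to polar: |I| = 1.272 A, ∠I = -141.6°.

I = 1.272∠-141.6° A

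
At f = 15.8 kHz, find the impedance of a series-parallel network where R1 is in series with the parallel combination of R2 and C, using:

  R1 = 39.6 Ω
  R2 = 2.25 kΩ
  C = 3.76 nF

Step 1 — Angular frequency: ω = 2π·f = 2π·1.58e+04 = 9.927e+04 rad/s.
Step 2 — Component impedances:
  R1: Z = R = 39.6 Ω
  R2: Z = R = 2250 Ω
  C: Z = 1/(jωC) = -j/(ω·C) = 0 - j2679 Ω
Step 3 — Parallel branch: R2 || C = 1/(1/R2 + 1/C) = 1319 - j1108 Ω.
Step 4 — Series with R1: Z_total = R1 + (R2 || C) = 1359 - j1108 Ω = 1753∠-39.2° Ω.

Z = 1359 - j1108 Ω = 1753∠-39.2° Ω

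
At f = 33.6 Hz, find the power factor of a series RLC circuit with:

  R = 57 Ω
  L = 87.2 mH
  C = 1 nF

Step 1 — Angular frequency: ω = 2π·f = 2π·33.6 = 211.1 rad/s.
Step 2 — Component impedances:
  R: Z = R = 57 Ω
  L: Z = jωL = j·211.1·0.0872 = 0 + j18.41 Ω
  C: Z = 1/(jωC) = -j/(ω·C) = 0 - j4.737e+06 Ω
Step 3 — Series combination: Z_total = R + L + C = 57 - j4.737e+06 Ω = 4.737e+06∠-90.0° Ω.
Step 4 — Power factor: PF = cos(φ) = Re(Z)/|Z| = 57/4.737e+06 = 1.203e-05.
Step 5 — Type: Im(Z) = -4.737e+06 ⇒ leading (phase φ = -90.0°).

PF = 1.203e-05 (leading, φ = -90.0°)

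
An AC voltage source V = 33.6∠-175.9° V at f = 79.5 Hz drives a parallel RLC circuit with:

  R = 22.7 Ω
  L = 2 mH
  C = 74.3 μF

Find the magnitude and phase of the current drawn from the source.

Step 1 — Angular frequency: ω = 2π·f = 2π·79.5 = 499.5 rad/s.
Step 2 — Component impedances:
  R: Z = R = 22.7 Ω
  L: Z = jωL = j·499.5·0.002 = 0 + j0.999 Ω
  C: Z = 1/(jωC) = -j/(ω·C) = 0 - j26.94 Ω
Step 3 — Parallel combination: 1/Z_total = 1/R + 1/L + 1/C; Z_total = 0.04732 + j1.035 Ω = 1.036∠87.4° Ω.
Step 4 — Source phasor: V = 33.6∠-175.9° V = -33.51 - j2.402 V.
Step 5 — Ohm's law: I = V / Z_total = (-33.51 - j2.402) / (0.04732 + j1.035) = -3.792 + j32.2 A.
Step 6 — Convert to polar: |I| = 32.42 A, ∠I = 96.7°.

I = 32.42∠96.7° A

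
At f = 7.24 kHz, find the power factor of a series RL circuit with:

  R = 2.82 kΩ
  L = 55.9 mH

Step 1 — Angular frequency: ω = 2π·f = 2π·7240 = 4.549e+04 rad/s.
Step 2 — Component impedances:
  R: Z = R = 2820 Ω
  L: Z = jωL = j·4.549e+04·0.0559 = 0 + j2543 Ω
Step 3 — Series combination: Z_total = R + L = 2820 + j2543 Ω = 3797∠42.0° Ω.
Step 4 — Power factor: PF = cos(φ) = Re(Z)/|Z| = 2820/3797 = 0.7427.
Step 5 — Type: Im(Z) = 2543 ⇒ lagging (phase φ = 42.0°).

PF = 0.7427 (lagging, φ = 42.0°)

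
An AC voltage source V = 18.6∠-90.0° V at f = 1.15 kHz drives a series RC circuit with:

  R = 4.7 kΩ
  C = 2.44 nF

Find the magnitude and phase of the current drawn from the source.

Step 1 — Angular frequency: ω = 2π·f = 2π·1150 = 7226 rad/s.
Step 2 — Component impedances:
  R: Z = R = 4700 Ω
  C: Z = 1/(jωC) = -j/(ω·C) = 0 - j5.672e+04 Ω
Step 3 — Series combination: Z_total = R + C = 4700 - j5.672e+04 Ω = 5.691e+04∠-85.3° Ω.
Step 4 — Source phasor: V = 18.6∠-90.0° V = 0 - j18.6 V.
Step 5 — Ohm's law: I = V / Z_total = (0 - j18.6) / (4700 - j5.672e+04) = 0.0003257 - j2.699e-05 A.
Step 6 — Convert to polar: |I| = 0.0003268 A, ∠I = -4.7°.

I = 0.0003268∠-4.7° A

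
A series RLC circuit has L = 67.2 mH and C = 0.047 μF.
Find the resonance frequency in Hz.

Step 1 — Resonance condition Im(Z)=0 gives ω₀ = 1/√(LC).
Step 2 — ω₀ = 1/√(0.0672·4.7e-08) = 1.779e+04 rad/s.
Step 3 — f₀ = ω₀/(2π) = 2832 Hz.

f₀ = 2832 Hz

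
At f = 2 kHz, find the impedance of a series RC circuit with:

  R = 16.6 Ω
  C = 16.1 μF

Step 1 — Angular frequency: ω = 2π·f = 2π·2000 = 1.257e+04 rad/s.
Step 2 — Component impedances:
  R: Z = R = 16.6 Ω
  C: Z = 1/(jωC) = -j/(ω·C) = 0 - j4.943 Ω
Step 3 — Series combination: Z_total = R + C = 16.6 - j4.943 Ω = 17.32∠-16.6° Ω.

Z = 16.6 - j4.943 Ω = 17.32∠-16.6° Ω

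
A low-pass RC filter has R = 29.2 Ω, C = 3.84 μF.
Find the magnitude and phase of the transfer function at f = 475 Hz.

Step 1 — Angular frequency: ω = 2π·475 = 2985 rad/s.
Step 2 — Transfer function: H(jω) = 1/(1 + jωRC).
Step 3 — Denominator: 1 + jωRC = 1 + j·2985·29.2·3.84e-06 = 1 + j0.3346.
Step 4 — H = 0.8993 - j0.3009.
Step 5 — Magnitude: |H| = 0.9483 (-0.5 dB); phase: φ = -18.5°.

|H| = 0.9483 (-0.5 dB), φ = -18.5°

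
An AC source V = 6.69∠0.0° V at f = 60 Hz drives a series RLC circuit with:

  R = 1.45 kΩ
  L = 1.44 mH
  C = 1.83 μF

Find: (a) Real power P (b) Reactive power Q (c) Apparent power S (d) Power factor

Step 1 — Angular frequency: ω = 2π·f = 2π·60 = 377 rad/s.
Step 2 — Component impedances:
  R: Z = R = 1450 Ω
  L: Z = jωL = j·377·0.00144 = 0 + j0.5429 Ω
  C: Z = 1/(jωC) = -j/(ω·C) = 0 - j1449 Ω
Step 3 — Series combination: Z_total = R + L + C = 1450 - j1449 Ω = 2050∠-45.0° Ω.
Step 4 — Source phasor: V = 6.69∠0.0° V = 6.69 V.
Step 5 — Current: I = V / Z = 0.002309 + j0.002307 A = 0.003264∠45.0° A.
Step 6 — Complex power: S = V·I* = 0.01544 - j0.01543 VA.
Step 7 — Real power: P = Re(S) = 0.01544 W.
Step 8 — Reactive power: Q = Im(S) = -0.01543 VAR.
Step 9 — Apparent power: |S| = 0.02183 VA.
Step 10 — Power factor: PF = P/|S| = 0.7074 (leading).

(a) P = 0.01544 W  (b) Q = -0.01543 VAR  (c) S = 0.02183 VA  (d) PF = 0.7074 (leading)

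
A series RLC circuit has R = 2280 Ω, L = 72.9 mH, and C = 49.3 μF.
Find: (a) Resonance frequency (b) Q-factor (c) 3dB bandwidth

Step 1 — Resonance: ω₀ = 1/√(LC) = 1/√(0.0729·4.93e-05) = 527.5 rad/s.
Step 2 — f₀ = ω₀/(2π) = 83.95 Hz.
Step 3 — Series Q: Q = ω₀L/R = 527.5·0.0729/2280 = 0.01687.
Step 4 — Bandwidth: Δω = ω₀/Q = 3.128e+04 rad/s; BW = Δω/(2π) = 4978 Hz.

(a) f₀ = 83.95 Hz  (b) Q = 0.01687  (c) BW = 4978 Hz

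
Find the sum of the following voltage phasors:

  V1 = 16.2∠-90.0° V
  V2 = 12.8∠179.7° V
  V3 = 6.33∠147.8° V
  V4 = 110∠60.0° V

Step 1 — Convert each phasor to rectangular form:
  V1 = 16.2·(cos(-90.0°) + j·sin(-90.0°)) = 0 - j16.2 V
  V2 = 12.8·(cos(179.7°) + j·sin(179.7°)) = -12.8 + j0.06702 V
  V3 = 6.33·(cos(147.8°) + j·sin(147.8°)) = -5.356 + j3.373 V
  V4 = 110·(cos(60.0°) + j·sin(60.0°)) = 55 + j95.26 V
Step 2 — Sum components: V_total = 36.84 + j82.5 V.
Step 3 — Convert to polar: |V_total| = 90.36 V, ∠V_total = 65.9°.

V_total = 90.36∠65.9° V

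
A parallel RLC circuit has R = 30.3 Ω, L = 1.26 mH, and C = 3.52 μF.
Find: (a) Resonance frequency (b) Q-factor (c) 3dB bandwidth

Step 1 — Resonance: ω₀ = 1/√(LC) = 1/√(0.00126·3.52e-06) = 1.502e+04 rad/s.
Step 2 — f₀ = ω₀/(2π) = 2390 Hz.
Step 3 — Parallel Q: Q = R/(ω₀L) = 30.3/(1.502e+04·0.00126) = 1.602.
Step 4 — Bandwidth: Δω = ω₀/Q = 9376 rad/s; BW = Δω/(2π) = 1492 Hz.

(a) f₀ = 2390 Hz  (b) Q = 1.602  (c) BW = 1492 Hz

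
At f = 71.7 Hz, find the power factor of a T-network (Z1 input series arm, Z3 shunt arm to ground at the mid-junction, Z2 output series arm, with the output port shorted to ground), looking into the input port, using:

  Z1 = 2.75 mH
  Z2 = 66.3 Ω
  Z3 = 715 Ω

Step 1 — Angular frequency: ω = 2π·f = 2π·71.7 = 450.5 rad/s.
Step 2 — Component impedances:
  Z1: Z = jωL = j·450.5·0.00275 = 0 + j1.239 Ω
  Z2: Z = R = 66.3 Ω
  Z3: Z = R = 715 Ω
Step 3 — With the output port shorted to ground, the output series arm Z2 runs from the junction to ground; the shunt arm Z3 also runs from the junction to ground. They appear in parallel: Z3 || Z2 = 60.67 Ω.
Step 4 — Series with input arm Z1: Z_in = Z1 + (Z3 || Z2) = 60.67 + j1.239 Ω = 60.69∠1.2° Ω.
Step 5 — Power factor: PF = cos(φ) = Re(Z)/|Z| = 60.674/60.687 = 0.9998.
Step 6 — Type: Im(Z) = 1.239 ⇒ lagging (phase φ = 1.2°).

PF = 0.9998 (lagging, φ = 1.2°)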